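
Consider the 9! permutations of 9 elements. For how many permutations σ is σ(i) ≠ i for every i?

!9 is the nearest integer to 9!/e.
9! = 362880, and 362880/e ≈ 133496.09, so !9 = 133496.

133496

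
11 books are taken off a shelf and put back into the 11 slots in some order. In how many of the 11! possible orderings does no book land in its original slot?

14684570

!11 is the nearest integer to 11!/e.
11! = 39916800, and 39916800/e ≈ 14684570.08, so !11 = 14684570.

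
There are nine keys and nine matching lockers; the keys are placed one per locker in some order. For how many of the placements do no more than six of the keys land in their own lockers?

Sum C(9,i)·!(9-i) for i = 0..6:
  i=0: C(9,0)·!9 = 1·133496 = 133496
  i=1: C(9,1)·!8 = 9·14833 = 133497
  i=2: C(9,2)·!7 = 36·1854 = 66744
  i=3: C(9,3)·!6 = 84·265 = 22260
  i=4: C(9,4)·!5 = 126·44 = 5544
  i=5: C(9,5)·!4 = 126·9 = 1134
  i=6: C(9,6)·!3 = 84·2 = 168
Total = 362843.

362843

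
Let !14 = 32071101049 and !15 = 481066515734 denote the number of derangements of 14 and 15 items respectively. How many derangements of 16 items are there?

!16 = (16-1)·(!15 + !14) = 15·(481066515734 + 32071101049) = 15·513137616783 = 7697064251745.

7697064251745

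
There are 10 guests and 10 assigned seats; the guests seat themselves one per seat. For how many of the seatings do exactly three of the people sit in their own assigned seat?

222480

Pick the 3 fixed positions: C(10,3) = 120 ways.
The remaining 7 must be deranged: !7 = 1854.
Total: 120 × 1854 = 222480.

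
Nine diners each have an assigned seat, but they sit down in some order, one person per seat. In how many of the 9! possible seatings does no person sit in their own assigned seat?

133496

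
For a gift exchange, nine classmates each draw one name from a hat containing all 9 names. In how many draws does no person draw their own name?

The subfactorial !9 = [9!/e] (nearest integer).
9! = 362880, and 362880/e ≈ 133496.09, so !9 = 133496.

133496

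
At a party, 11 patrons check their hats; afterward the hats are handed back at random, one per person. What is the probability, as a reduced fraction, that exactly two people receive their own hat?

16687/90720

Favorable outcomes: C(11,2)·!9 = 55·133496 = 7342280.
Total outcomes: 11! = 39916800.
Probability = 7342280/39916800 = 16687/90720.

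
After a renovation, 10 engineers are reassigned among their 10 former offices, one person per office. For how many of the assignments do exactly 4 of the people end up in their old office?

55650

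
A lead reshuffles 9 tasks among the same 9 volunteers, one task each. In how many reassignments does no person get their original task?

!9 is the nearest integer to 9!/e.
9! = 362880, and 362880/e ≈ 133496.09, so !9 = 133496.

133496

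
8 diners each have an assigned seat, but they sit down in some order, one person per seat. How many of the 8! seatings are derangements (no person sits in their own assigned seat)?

14833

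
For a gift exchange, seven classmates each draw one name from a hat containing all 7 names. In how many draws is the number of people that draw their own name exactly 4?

Pick the 4 fixed positions: C(7,4) = 35 ways.
The other 3 form a derangement: !3 = 2.
Total: 35 × 2 = 70.

70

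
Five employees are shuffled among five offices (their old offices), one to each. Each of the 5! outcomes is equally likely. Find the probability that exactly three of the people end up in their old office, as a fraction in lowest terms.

1/12

Favorable outcomes: C(5,3)·!2 = 10·1 = 10.
Total outcomes: 5! = 120.
Probability = 10/120 = 1/12.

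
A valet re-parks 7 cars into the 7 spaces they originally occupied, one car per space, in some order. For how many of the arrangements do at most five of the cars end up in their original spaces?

5039

Sum C(7,i)·!(7-i) for i = 0..5:
  i=0: C(7,0)·!7 = 1·1854 = 1854
  i=1: C(7,1)·!6 = 7·265 = 1855
  i=2: C(7,2)·!5 = 21·44 = 924
  i=3: C(7,3)·!4 = 35·9 = 315
  i=4: C(7,4)·!3 = 35·2 = 70
  i=5: C(7,5)·!2 = 21·1 = 21
Total = 5039.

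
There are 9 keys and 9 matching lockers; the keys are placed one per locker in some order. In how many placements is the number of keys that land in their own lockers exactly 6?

168

Choose which 6 of the 9 are fixed: C(9,6) = 84.
The remaining 3 must be deranged: !3 = 2.
Total: 84 × 2 = 168.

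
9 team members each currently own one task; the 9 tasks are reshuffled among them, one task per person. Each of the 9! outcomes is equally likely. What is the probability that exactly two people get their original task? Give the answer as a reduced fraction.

103/560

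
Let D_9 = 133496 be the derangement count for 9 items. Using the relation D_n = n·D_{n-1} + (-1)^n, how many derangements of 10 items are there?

1334961

D_10 = 10·133496 + 1 = 1334961.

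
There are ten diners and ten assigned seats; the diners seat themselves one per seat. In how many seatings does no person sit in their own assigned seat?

The subfactorial !10 = [10!/e] (nearest integer).
10! = 3628800, and 3628800/e ≈ 1334960.92, so !10 = 1334961.

1334961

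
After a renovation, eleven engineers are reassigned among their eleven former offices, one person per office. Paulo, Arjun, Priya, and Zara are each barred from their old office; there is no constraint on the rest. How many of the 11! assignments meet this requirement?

27422640

Inclusion-exclusion on the 4 forbidden self-matches:
Σ_{j=0}^{4} (-1)^j C(4,j)(11-j)!
= C(4,0)·11! - C(4,1)·10! + C(4,2)·9! - C(4,3)·8! + C(4,4)·7!
= 39916800 - 14515200 + 2177280 - 161280 + 5040
= 27422640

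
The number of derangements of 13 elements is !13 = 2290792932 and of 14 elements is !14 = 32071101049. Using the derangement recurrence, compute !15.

!15 = (15-1)·(!14 + !13) = 14·(32071101049 + 2290792932) = 14·34361893981 = 481066515734.

481066515734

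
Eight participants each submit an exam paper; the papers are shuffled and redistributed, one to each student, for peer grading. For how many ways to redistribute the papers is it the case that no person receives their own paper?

!8 = 8! · Σ_{k=0}^{8} (-1)^k/k!
= 8! - 8!/1! + 8!/2! - 8!/3! + 8!/4! - 8!/5! + 8!/6! - 8!/7! + 8!/8!
= 40320 - 40320 + 20160 - 6720 + 1680 - 336 + 56 - 8 + 1
= 14833

14833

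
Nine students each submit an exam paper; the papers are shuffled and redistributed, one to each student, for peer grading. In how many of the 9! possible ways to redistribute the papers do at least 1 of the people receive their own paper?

229384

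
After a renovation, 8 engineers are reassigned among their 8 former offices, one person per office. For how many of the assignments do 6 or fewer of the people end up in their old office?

Sum C(8,i)·!(8-i) for i = 0..6:
  i=0: C(8,0)·!8 = 1·14833 = 14833
  i=1: C(8,1)·!7 = 8·1854 = 14832
  i=2: C(8,2)·!6 = 28·265 = 7420
  i=3: C(8,3)·!5 = 56·44 = 2464
  i=4: C(8,4)·!4 = 70·9 = 630
  i=5: C(8,5)·!3 = 56·2 = 112
  i=6: C(8,6)·!2 = 28·1 = 28
Total = 40319.

40319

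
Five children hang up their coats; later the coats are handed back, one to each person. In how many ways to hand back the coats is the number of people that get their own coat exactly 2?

20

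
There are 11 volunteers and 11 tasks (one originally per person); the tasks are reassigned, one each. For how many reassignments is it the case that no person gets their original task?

14684570

The number of derangements of 11 is !11 = Σ_{k=0}^{11} (-1)^k·11!/k!
= 11! - 11!/1! + 11!/2! - 11!/3! + 11!/4! - 11!/5! + 11!/6! - 11!/7! + 11!/8! - 11!/9! + 11!/10! - 11!/11!
= 39916800 - 39916800 + 19958400 - 6652800 + 1663200 - 332640 + 55440 - 7920 + 990 - 110 + 11 - 1
= 14684570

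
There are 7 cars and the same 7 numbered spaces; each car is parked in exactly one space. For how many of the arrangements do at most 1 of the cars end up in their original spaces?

3709

# with exactly i fixed is C(7,i)·!(7-i); sum over i=0..1:
  i=0: C(7,0)·!7 = 1·1854 = 1854
  i=1: C(7,1)·!6 = 7·265 = 1855
Total = 3709.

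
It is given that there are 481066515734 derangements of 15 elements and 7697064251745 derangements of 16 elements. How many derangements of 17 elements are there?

D_17 = (17-1)·(D_16 + D_15) = 16·(7697064251745 + 481066515734) = 16·8178130767479 = 130850092279664.

130850092279664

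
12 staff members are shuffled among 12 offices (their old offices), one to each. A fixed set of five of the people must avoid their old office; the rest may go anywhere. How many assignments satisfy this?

312273360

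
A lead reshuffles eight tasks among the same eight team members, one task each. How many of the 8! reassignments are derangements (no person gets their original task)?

Recurrence: !8 = 8·!7 + (-1)^8.
!8 = 8·1854 + 1 = 14833

14833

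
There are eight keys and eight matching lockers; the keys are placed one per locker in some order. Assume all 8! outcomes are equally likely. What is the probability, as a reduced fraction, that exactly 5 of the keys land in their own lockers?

1/360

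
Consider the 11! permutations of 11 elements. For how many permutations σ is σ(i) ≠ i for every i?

!11 = 11! · Σ_{k=0}^{11} (-1)^k/k!
= 11! - 11!/1! + 11!/2! - 11!/3! + 11!/4! - 11!/5! + 11!/6! - 11!/7! + 11!/8! - 11!/9! + 11!/10! - 11!/11!
= 39916800 - 39916800 + 19958400 - 6652800 + 1663200 - 332640 + 55440 - 7920 + 990 - 110 + 11 - 1
= 14684570

14684570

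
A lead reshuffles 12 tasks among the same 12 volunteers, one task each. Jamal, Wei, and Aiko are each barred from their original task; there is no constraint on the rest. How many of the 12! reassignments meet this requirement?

Let A_j be the event that the j-th constrained one is fixed. By inclusion-exclusion over the 3 events:
Σ_{j=0}^{3} (-1)^j C(3,j)(12-j)!
= C(3,0)·12! - C(3,1)·11! + C(3,2)·10! - C(3,3)·9!
= 479001600 - 119750400 + 10886400 - 362880
= 369774720

369774720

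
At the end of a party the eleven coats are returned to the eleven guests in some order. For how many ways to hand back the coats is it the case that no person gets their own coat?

!11 is the nearest integer to 11!/e.
11! = 39916800, and 39916800/e ≈ 14684570.08, so !11 = 14684570.

14684570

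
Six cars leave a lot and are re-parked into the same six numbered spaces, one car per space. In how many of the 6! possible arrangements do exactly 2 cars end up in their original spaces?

Choose which 2 of the 6 are fixed: C(6,2) = 15.
The remaining 4 must be deranged: !4 = 9.
Total: 15 × 9 = 135.

135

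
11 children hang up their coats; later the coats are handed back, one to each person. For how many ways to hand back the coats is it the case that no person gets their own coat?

14684570

By inclusion-exclusion, !11 = Σ (-1)^k · 11!/k! for k=0..11
= 11! - 11!/1! + 11!/2! - 11!/3! + 11!/4! - 11!/5! + 11!/6! - 11!/7! + 11!/8! - 11!/9! + 11!/10! - 11!/11!
= 39916800 - 39916800 + 19958400 - 6652800 + 1663200 - 332640 + 55440 - 7920 + 990 - 110 + 11 - 1
= 14684570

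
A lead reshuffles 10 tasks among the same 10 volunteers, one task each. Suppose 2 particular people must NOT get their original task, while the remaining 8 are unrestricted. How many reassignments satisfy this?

Let A_j be the event that the j-th constrained one is fixed. By inclusion-exclusion over the 2 events:
Σ_{j=0}^{2} (-1)^j C(2,j)(10-j)!
= C(2,0)·10! - C(2,1)·9! + C(2,2)·8!
= 3628800 - 725760 + 40320
= 2943360

2943360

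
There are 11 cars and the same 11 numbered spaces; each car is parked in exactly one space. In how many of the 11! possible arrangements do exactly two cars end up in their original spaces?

Pick the 2 fixed positions: C(11,2) = 55 ways.
The remaining 9 must be deranged: !9 = 133496.
Total: 55 × 133496 = 7342280.

7342280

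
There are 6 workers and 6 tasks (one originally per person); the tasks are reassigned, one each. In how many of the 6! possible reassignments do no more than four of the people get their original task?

719

# with exactly i fixed is C(6,i)·!(6-i); sum over i=0..4:
  i=0: C(6,0)·!6 = 1·265 = 265
  i=1: C(6,1)·!5 = 6·44 = 264
  i=2: C(6,2)·!4 = 15·9 = 135
  i=3: C(6,3)·!3 = 20·2 = 40
  i=4: C(6,4)·!2 = 15·1 = 15
Total = 719.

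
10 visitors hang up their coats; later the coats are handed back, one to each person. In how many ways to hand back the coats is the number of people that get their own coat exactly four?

Choose which 4 of the 10 are fixed: C(10,4) = 210.
The other 6 form a derangement: !6 = 265.
Total: 210 × 265 = 55650.

55650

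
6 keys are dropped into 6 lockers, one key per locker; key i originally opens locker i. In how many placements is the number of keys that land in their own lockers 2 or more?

191

Sum C(6,i)·!(6-i) for i = 2..6:
  i=2: C(6,2)·!4 = 15·9 = 135
  i=3: C(6,3)·!3 = 20·2 = 40
  i=4: C(6,4)·!2 = 15·1 = 15
  i=5: C(6,5)·!1 = 6·0 = 0
  i=6: C(6,6)·!0 = 1·1 = 1
Total = 191.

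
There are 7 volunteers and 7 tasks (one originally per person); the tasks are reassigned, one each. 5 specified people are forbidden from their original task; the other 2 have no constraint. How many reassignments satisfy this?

2428

Let A_j be the event that the j-th constrained one is fixed. By inclusion-exclusion over the 5 events:
Σ_{j=0}^{5} (-1)^j C(5,j)(7-j)!
= C(5,0)·7! - C(5,1)·6! + C(5,2)·5! - C(5,3)·4! + C(5,4)·3! - C(5,5)·2!
= 5040 - 3600 + 1200 - 240 + 30 - 2
= 2428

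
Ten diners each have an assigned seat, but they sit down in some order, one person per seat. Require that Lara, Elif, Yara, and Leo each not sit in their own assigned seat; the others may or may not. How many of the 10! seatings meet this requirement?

2399760

Inclusion-exclusion on the 4 forbidden self-matches:
Σ_{j=0}^{4} (-1)^j C(4,j)(10-j)!
= C(4,0)·10! - C(4,1)·9! + C(4,2)·8! - C(4,3)·7! + C(4,4)·6!
= 3628800 - 1451520 + 241920 - 20160 + 720
= 2399760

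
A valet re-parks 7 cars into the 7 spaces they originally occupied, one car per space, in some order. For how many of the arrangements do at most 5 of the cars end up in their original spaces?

5039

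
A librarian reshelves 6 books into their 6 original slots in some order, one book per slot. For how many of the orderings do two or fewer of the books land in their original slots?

664

# with exactly i fixed is C(6,i)·!(6-i); sum over i=0..2:
  i=0: C(6,0)·!6 = 1·265 = 265
  i=1: C(6,1)·!5 = 6·44 = 264
  i=2: C(6,2)·!4 = 15·9 = 135
Total = 664.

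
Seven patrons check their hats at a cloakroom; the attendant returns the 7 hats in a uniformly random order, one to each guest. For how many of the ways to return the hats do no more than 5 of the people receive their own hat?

# with exactly i fixed is C(7,i)·!(7-i); sum over i=0..5:
  i=0: C(7,0)·!7 = 1·1854 = 1854
  i=1: C(7,1)·!6 = 7·265 = 1855
  i=2: C(7,2)·!5 = 21·44 = 924
  i=3: C(7,3)·!4 = 35·9 = 315
  i=4: C(7,4)·!3 = 35·2 = 70
  i=5: C(7,5)·!2 = 21·1 = 21
Total = 5039.

5039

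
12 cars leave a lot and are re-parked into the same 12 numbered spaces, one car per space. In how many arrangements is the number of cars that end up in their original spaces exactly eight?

Pick the 8 fixed positions: C(12,8) = 495 ways.
The other 4 form a derangement: !4 = 9.
Total: 495 × 9 = 4455.

4455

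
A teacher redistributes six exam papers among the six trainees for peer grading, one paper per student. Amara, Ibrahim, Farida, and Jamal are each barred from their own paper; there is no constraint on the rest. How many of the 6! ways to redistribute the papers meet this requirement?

362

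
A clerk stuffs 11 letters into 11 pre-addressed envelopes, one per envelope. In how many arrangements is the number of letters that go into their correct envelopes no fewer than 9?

56

# with exactly i fixed is C(11,i)·!(11-i); sum over i=9..11:
  i=9: C(11,9)·!2 = 55·1 = 55
  i=10: C(11,10)·!1 = 11·0 = 0
  i=11: C(11,11)·!0 = 1·1 = 1
Total = 56.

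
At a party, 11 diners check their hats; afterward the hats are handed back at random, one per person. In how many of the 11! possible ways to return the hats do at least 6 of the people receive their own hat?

23684

Sum C(11,i)·!(11-i) for i = 6..11:
  i=6: C(11,6)·!5 = 462·44 = 20328
  i=7: C(11,7)·!4 = 330·9 = 2970
  i=8: C(11,8)·!3 = 165·2 = 330
  i=9: C(11,9)·!2 = 55·1 = 55
  i=10: C(11,10)·!1 = 11·0 = 0
  i=11: C(11,11)·!0 = 1·1 = 1
Total = 23684.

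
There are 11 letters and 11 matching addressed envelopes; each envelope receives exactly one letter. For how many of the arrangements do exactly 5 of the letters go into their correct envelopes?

122430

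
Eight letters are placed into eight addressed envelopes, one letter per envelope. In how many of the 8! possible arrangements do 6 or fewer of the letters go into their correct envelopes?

40319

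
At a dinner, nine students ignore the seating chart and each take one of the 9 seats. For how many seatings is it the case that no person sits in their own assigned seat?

133496

By inclusion-exclusion, !9 = Σ (-1)^k · 9!/k! for k=0..9
= 9! - 9!/1! + 9!/2! - 9!/3! + 9!/4! - 9!/5! + 9!/6! - 9!/7! + 9!/8! - 9!/9!
= 362880 - 362880 + 181440 - 60480 + 15120 - 3024 + 504 - 72 + 9 - 1
= 133496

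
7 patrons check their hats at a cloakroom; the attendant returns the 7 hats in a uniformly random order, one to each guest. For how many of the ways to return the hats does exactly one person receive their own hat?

1855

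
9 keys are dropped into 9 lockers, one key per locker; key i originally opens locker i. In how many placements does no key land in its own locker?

133496

The subfactorial !9 = [9!/e] (nearest integer).
9! = 362880, and 362880/e ≈ 133496.09, so !9 = 133496.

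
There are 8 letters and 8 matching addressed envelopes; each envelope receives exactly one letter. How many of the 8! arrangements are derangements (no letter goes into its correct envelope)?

14833

Use !n = (n-1)(!(n-1) + !(n-2)).
!8 = 7·(1854 + 265) = 7·2119 = 14833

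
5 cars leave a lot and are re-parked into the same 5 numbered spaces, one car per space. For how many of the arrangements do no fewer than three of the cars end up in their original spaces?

Sum C(5,i)·!(5-i) for i = 3..5:
  i=3: C(5,3)·!2 = 10·1 = 10
  i=4: C(5,4)·!1 = 5·0 = 0
  i=5: C(5,5)·!0 = 1·1 = 1
Total = 11.

11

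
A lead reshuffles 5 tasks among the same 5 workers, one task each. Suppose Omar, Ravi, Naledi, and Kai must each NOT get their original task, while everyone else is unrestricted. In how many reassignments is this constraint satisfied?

53

Let A_j be the event that the j-th constrained one is fixed. By inclusion-exclusion over the 4 events:
Σ_{j=0}^{4} (-1)^j C(4,j)(5-j)!
= C(4,0)·5! - C(4,1)·4! + C(4,2)·3! - C(4,3)·2! + C(4,4)·1!
= 120 - 96 + 36 - 8 + 1
= 53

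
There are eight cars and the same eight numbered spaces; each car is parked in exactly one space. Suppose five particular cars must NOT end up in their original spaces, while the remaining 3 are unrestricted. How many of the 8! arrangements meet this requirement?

21234

Let A_j be the event that the j-th constrained one is fixed. By inclusion-exclusion over the 5 events:
Σ_{j=0}^{5} (-1)^j C(5,j)(8-j)!
= C(5,0)·8! - C(5,1)·7! + C(5,2)·6! - C(5,3)·5! + C(5,4)·4! - C(5,5)·3!
= 40320 - 25200 + 7200 - 1200 + 120 - 6
= 21234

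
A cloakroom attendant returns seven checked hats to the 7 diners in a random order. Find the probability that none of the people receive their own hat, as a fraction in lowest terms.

Favorable outcomes: !7 = 1854.
Total outcomes: 7! = 5040.
Probability = 1854/5040 = 103/280.

103/280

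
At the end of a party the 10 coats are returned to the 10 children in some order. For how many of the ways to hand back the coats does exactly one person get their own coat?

1334960

Choose which one of the 10 is fixed: C(10,1) = 10.
The other 9 form a derangement: !9 = 133496.
Total: 10 × 133496 = 1334960.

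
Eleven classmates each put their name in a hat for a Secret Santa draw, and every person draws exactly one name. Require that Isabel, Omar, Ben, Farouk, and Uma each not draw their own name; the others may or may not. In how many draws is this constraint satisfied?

25022880

Inclusion-exclusion on the 5 forbidden self-matches:
Σ_{j=0}^{5} (-1)^j C(5,j)(11-j)!
= C(5,0)·11! - C(5,1)·10! + C(5,2)·9! - C(5,3)·8! + C(5,4)·7! - C(5,5)·6!
= 39916800 - 18144000 + 3628800 - 403200 + 25200 - 720
= 25022880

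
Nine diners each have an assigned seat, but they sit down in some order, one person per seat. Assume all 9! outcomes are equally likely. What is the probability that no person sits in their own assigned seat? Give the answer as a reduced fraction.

Favorable outcomes: !9 = 133496.
Total outcomes: 9! = 362880.
Probability = 133496/362880 = 16687/45360.

16687/45360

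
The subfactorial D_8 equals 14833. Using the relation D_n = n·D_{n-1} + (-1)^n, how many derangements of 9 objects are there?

133496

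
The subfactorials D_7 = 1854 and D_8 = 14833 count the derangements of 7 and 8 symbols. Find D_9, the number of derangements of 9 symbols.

D_9 = (9-1)·(D_8 + D_7) = 8·(14833 + 1854) = 8·16687 = 133496.

133496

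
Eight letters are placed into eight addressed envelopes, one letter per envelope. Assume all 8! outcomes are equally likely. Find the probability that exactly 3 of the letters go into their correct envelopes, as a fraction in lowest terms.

11/180

Favorable outcomes: C(8,3)·!5 = 56·44 = 2464.
Total outcomes: 8! = 40320.
Probability = 2464/40320 = 11/180.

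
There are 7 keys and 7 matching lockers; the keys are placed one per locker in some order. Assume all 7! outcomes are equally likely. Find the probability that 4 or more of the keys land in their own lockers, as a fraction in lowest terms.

23/1260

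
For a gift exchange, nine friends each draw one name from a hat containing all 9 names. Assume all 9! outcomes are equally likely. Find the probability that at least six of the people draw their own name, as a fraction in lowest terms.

41/72576

Favorable outcomes: Σ_{i≥6} C(9,i)·!(9-i) = 84·2 + 36·1 + 9·0 + 1·1 = 205.
Total outcomes: 9! = 362880.
Probability = 205/362880 = 41/72576.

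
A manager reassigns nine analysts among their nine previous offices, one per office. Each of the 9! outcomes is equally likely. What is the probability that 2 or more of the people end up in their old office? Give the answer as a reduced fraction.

95887/362880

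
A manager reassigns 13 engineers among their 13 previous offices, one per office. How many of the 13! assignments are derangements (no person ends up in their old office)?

2290792932

Recurrence: !13 = 12·(!12 + !11).
!13 = 12·(176214841 + 14684570) = 12·190899411 = 2290792932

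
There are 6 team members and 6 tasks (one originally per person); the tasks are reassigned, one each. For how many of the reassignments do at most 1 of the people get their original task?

Sum C(6,i)·!(6-i) for i = 0..1:
  i=0: C(6,0)·!6 = 1·265 = 265
  i=1: C(6,1)·!5 = 6·44 = 264
Total = 529.

529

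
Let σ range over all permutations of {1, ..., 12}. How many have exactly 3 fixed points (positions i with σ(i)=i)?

Pick the 3 fixed positions: C(12,3) = 220 ways.
The remaining 9 must be deranged: !9 = 133496.
Total: 220 × 133496 = 29369120.

29369120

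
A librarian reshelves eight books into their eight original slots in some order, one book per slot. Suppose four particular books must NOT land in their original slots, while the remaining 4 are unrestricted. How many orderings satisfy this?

24024

Let A_j be the event that the j-th constrained one is fixed. By inclusion-exclusion over the 4 events:
Σ_{j=0}^{4} (-1)^j C(4,j)(8-j)!
= C(4,0)·8! - C(4,1)·7! + C(4,2)·6! - C(4,3)·5! + C(4,4)·4!
= 40320 - 20160 + 4320 - 480 + 24
= 24024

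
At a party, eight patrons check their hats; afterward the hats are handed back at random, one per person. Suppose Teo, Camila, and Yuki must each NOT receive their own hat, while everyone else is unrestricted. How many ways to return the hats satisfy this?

27240

Let A_j be the event that the j-th constrained one is fixed. By inclusion-exclusion over the 3 events:
Σ_{j=0}^{3} (-1)^j C(3,j)(8-j)!
= C(3,0)·8! - C(3,1)·7! + C(3,2)·6! - C(3,3)·5!
= 40320 - 15120 + 2160 - 120
= 27240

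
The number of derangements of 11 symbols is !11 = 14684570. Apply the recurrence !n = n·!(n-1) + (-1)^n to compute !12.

!12 = 12·14684570 + 1 = 176214841.

176214841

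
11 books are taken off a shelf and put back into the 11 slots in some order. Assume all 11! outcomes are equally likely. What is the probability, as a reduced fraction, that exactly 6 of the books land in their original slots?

11/21600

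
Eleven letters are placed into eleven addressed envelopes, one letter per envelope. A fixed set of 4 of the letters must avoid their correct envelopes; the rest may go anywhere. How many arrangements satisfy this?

27422640

Let A_j be the event that the j-th constrained one is fixed. By inclusion-exclusion over the 4 events:
Σ_{j=0}^{4} (-1)^j C(4,j)(11-j)!
= C(4,0)·11! - C(4,1)·10! + C(4,2)·9! - C(4,3)·8! + C(4,4)·7!
= 39916800 - 14515200 + 2177280 - 161280 + 5040
= 27422640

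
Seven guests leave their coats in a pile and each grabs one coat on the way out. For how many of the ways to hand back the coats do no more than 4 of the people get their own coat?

# with exactly i fixed is C(7,i)·!(7-i); sum over i=0..4:
  i=0: C(7,0)·!7 = 1·1854 = 1854
  i=1: C(7,1)·!6 = 7·265 = 1855
  i=2: C(7,2)·!5 = 21·44 = 924
  i=3: C(7,3)·!4 = 35·9 = 315
  i=4: C(7,4)·!3 = 35·2 = 70
Total = 5018.

5018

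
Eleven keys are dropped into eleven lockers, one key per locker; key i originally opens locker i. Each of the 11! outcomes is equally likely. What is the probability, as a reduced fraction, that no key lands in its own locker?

Favorable outcomes: !11 = 14684570.
Total outcomes: 11! = 39916800.
Probability = 14684570/39916800 = 1468457/3991680.

1468457/3991680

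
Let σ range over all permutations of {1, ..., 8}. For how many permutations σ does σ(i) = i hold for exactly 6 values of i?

28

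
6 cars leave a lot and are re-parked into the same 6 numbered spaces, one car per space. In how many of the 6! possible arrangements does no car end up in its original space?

265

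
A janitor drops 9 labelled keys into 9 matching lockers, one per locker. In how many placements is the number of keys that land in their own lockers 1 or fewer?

266993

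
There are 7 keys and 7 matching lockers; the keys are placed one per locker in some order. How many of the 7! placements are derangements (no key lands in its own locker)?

1854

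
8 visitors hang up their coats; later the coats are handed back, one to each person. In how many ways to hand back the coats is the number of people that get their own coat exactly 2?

7420

Pick the 2 fixed positions: C(8,2) = 28 ways.
The remaining 6 must be deranged: !6 = 265.
Total: 28 × 265 = 7420.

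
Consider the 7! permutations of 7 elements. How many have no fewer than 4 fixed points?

92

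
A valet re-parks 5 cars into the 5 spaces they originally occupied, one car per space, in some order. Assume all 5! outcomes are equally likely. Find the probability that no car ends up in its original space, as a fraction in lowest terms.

11/30

Favorable outcomes: !5 = 44.
Total outcomes: 5! = 120.
Probability = 44/120 = 11/30.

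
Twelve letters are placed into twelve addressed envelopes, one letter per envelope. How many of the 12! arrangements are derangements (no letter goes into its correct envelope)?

By inclusion-exclusion, !12 = Σ (-1)^k · 12!/k! for k=0..12
= 12! - 12!/1! + 12!/2! - 12!/3! + 12!/4! - 12!/5! + 12!/6! - 12!/7! + 12!/8! - 12!/9! + 12!/10! - 12!/11! + 12!/12!
= 479001600 - 479001600 + 239500800 - 79833600 + 19958400 - 3991680 + 665280 - 95040 + 11880 - 1320 + 132 - 12 + 1
= 176214841

176214841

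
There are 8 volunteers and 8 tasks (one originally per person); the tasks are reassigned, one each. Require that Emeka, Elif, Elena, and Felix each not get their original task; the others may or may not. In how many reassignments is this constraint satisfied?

24024

Inclusion-exclusion on the 4 forbidden self-matches:
Σ_{j=0}^{4} (-1)^j C(4,j)(8-j)!
= C(4,0)·8! - C(4,1)·7! + C(4,2)·6! - C(4,3)·5! + C(4,4)·4!
= 40320 - 20160 + 4320 - 480 + 24
= 24024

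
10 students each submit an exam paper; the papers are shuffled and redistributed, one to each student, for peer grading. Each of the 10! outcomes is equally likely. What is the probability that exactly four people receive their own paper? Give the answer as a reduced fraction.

Favorable outcomes: C(10,4)·!6 = 210·265 = 55650.
Total outcomes: 10! = 3628800.
Probability = 55650/3628800 = 53/3456.

53/3456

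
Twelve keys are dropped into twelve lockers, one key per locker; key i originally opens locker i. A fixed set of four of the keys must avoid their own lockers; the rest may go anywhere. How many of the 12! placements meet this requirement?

Let A_j be the event that the j-th constrained one is fixed. By inclusion-exclusion over the 4 events:
Σ_{j=0}^{4} (-1)^j C(4,j)(12-j)!
= C(4,0)·12! - C(4,1)·11! + C(4,2)·10! - C(4,3)·9! + C(4,4)·8!
= 479001600 - 159667200 + 21772800 - 1451520 + 40320
= 339696000

339696000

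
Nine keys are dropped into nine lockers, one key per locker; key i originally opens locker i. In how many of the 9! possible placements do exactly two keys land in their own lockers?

66744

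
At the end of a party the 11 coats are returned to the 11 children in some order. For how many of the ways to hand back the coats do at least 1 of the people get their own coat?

25232230

# with exactly i fixed is C(11,i)·!(11-i); sum over i=1..11:
  i=1: C(11,1)·!10 = 11·1334961 = 14684571
  i=2: C(11,2)·!9 = 55·133496 = 7342280
  i=3: C(11,3)·!8 = 165·14833 = 2447445
  i=4: C(11,4)·!7 = 330·1854 = 611820
  i=5: C(11,5)·!6 = 462·265 = 122430
  i=6: C(11,6)·!5 = 462·44 = 20328
  i=7: C(11,7)·!4 = 330·9 = 2970
  i=8: C(11,8)·!3 = 165·2 = 330
  i=9: C(11,9)·!2 = 55·1 = 55
  i=10: C(11,10)·!1 = 11·0 = 0
  i=11: C(11,11)·!0 = 1·1 = 1
Total = 25232230.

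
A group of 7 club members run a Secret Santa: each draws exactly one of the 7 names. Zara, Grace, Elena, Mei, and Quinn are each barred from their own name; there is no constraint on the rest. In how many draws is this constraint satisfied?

Inclusion-exclusion on the 5 forbidden self-matches:
Σ_{j=0}^{5} (-1)^j C(5,j)(7-j)!
= C(5,0)·7! - C(5,1)·6! + C(5,2)·5! - C(5,3)·4! + C(5,4)·3! - C(5,5)·2!
= 5040 - 3600 + 1200 - 240 + 30 - 2
= 2428

2428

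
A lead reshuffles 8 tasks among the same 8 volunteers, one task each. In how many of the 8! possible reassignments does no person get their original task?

!8 is the nearest integer to 8!/e.
8! = 40320, and 40320/e ≈ 14832.90, so !8 = 14833.

14833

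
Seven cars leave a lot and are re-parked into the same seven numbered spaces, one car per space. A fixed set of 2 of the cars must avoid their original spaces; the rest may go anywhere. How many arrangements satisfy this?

3720

Let A_j be the event that the j-th constrained one is fixed. By inclusion-exclusion over the 2 events:
Σ_{j=0}^{2} (-1)^j C(2,j)(7-j)!
= C(2,0)·7! - C(2,1)·6! + C(2,2)·5!
= 5040 - 1440 + 120
= 3720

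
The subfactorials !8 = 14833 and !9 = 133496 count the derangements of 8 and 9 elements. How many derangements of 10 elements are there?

1334961

!10 = (10-1)·(!9 + !8) = 9·(133496 + 14833) = 9·148329 = 1334961.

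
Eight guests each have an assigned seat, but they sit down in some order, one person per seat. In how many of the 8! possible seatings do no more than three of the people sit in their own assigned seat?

# with exactly i fixed is C(8,i)·!(8-i); sum over i=0..3:
  i=0: C(8,0)·!8 = 1·14833 = 14833
  i=1: C(8,1)·!7 = 8·1854 = 14832
  i=2: C(8,2)·!6 = 28·265 = 7420
  i=3: C(8,3)·!5 = 56·44 = 2464
Total = 39549.

39549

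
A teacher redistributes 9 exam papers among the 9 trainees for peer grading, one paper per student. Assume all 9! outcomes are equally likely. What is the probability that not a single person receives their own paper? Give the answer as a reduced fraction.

16687/45360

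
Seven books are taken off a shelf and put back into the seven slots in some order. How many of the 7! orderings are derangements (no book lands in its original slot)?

!7 is the nearest integer to 7!/e.
7! = 5040, and 5040/e ≈ 1854.11, so !7 = 1854.

1854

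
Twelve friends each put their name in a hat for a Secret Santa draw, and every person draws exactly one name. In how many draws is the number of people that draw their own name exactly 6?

244860

Choose which 6 of the 12 are fixed: C(12,6) = 924.
The remaining 6 must be deranged: !6 = 265.
Total: 924 × 265 = 244860.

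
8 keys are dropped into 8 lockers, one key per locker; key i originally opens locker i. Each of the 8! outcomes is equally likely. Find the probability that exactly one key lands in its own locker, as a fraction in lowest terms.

Favorable outcomes: C(8,1)·!7 = 8·1854 = 14832.
Total outcomes: 8! = 40320.
Probability = 14832/40320 = 103/280.

103/280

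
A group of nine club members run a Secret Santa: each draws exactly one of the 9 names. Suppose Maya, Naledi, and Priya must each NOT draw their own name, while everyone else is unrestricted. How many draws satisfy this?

Inclusion-exclusion on the 3 forbidden self-matches:
Σ_{j=0}^{3} (-1)^j C(3,j)(9-j)!
= C(3,0)·9! - C(3,1)·8! + C(3,2)·7! - C(3,3)·6!
= 362880 - 120960 + 15120 - 720
= 256320

256320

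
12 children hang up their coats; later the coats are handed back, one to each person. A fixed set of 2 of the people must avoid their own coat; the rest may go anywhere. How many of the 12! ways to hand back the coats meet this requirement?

402796800

Let A_j be the event that the j-th constrained one is fixed. By inclusion-exclusion over the 2 events:
Σ_{j=0}^{2} (-1)^j C(2,j)(12-j)!
= C(2,0)·12! - C(2,1)·11! + C(2,2)·10!
= 479001600 - 79833600 + 3628800
= 402796800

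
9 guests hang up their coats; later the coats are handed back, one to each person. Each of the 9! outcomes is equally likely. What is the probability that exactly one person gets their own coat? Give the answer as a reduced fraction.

2119/5760

Favorable outcomes: C(9,1)·!8 = 9·14833 = 133497.
Total outcomes: 9! = 362880.
Probability = 133497/362880 = 2119/5760.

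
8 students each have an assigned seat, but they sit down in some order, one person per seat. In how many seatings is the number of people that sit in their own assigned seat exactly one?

14832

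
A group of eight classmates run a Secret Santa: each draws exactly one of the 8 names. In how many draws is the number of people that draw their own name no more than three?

# with exactly i fixed is C(8,i)·!(8-i); sum over i=0..3:
  i=0: C(8,0)·!8 = 1·14833 = 14833
  i=1: C(8,1)·!7 = 8·1854 = 14832
  i=2: C(8,2)·!6 = 28·265 = 7420
  i=3: C(8,3)·!5 = 56·44 = 2464
Total = 39549.

39549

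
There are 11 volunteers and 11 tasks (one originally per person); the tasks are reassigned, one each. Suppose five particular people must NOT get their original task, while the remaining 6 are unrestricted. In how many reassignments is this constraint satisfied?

Inclusion-exclusion on the 5 forbidden self-matches:
Σ_{j=0}^{5} (-1)^j C(5,j)(11-j)!
= C(5,0)·11! - C(5,1)·10! + C(5,2)·9! - C(5,3)·8! + C(5,4)·7! - C(5,5)·6!
= 39916800 - 18144000 + 3628800 - 403200 + 25200 - 720
= 25022880

25022880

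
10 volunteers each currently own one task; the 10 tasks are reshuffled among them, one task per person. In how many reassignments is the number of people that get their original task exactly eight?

45

Pick the 8 fixed positions: C(10,8) = 45 ways.
The remaining 2 must be deranged: !2 = 1.
Total: 45 × 1 = 45.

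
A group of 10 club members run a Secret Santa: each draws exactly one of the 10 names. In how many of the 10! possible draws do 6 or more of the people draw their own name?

# with exactly i fixed is C(10,i)·!(10-i); sum over i=6..10:
  i=6: C(10,6)·!4 = 210·9 = 1890
  i=7: C(10,7)·!3 = 120·2 = 240
  i=8: C(10,8)·!2 = 45·1 = 45
  i=9: C(10,9)·!1 = 10·0 = 0
  i=10: C(10,10)·!0 = 1·1 = 1
Total = 2176.

2176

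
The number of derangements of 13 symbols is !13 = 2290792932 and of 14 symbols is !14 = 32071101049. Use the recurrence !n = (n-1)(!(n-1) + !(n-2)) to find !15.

481066515734

!15 = (15-1)·(!14 + !13) = 14·(32071101049 + 2290792932) = 14·34361893981 = 481066515734.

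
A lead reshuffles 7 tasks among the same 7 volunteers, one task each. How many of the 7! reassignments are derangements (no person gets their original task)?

1854

!7 = 7! · Σ_{k=0}^{7} (-1)^k/k!
= 7! - 7!/1! + 7!/2! - 7!/3! + 7!/4! - 7!/5! + 7!/6! - 7!/7!
= 5040 - 5040 + 2520 - 840 + 210 - 42 + 7 - 1
= 1854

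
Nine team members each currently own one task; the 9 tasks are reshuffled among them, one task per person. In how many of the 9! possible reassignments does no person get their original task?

133496

!9 is the nearest integer to 9!/e.
9! = 362880, and 362880/e ≈ 133496.09, so !9 = 133496.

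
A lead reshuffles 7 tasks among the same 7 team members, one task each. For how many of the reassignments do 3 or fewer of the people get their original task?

4948

# with exactly i fixed is C(7,i)·!(7-i); sum over i=0..3:
  i=0: C(7,0)·!7 = 1·1854 = 1854
  i=1: C(7,1)·!6 = 7·265 = 1855
  i=2: C(7,2)·!5 = 21·44 = 924
  i=3: C(7,3)·!4 = 35·9 = 315
Total = 4948.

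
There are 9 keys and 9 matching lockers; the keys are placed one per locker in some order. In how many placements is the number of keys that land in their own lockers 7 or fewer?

362879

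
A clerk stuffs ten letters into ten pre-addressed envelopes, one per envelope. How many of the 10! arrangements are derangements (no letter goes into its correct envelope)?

1334961

The subfactorial !10 = [10!/e] (nearest integer).
10! = 3628800, and 3628800/e ≈ 1334960.92, so !10 = 1334961.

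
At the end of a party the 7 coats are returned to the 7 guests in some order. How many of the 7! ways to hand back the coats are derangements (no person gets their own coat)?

By inclusion-exclusion, !7 = Σ (-1)^k · 7!/k! for k=0..7
= 7! - 7!/1! + 7!/2! - 7!/3! + 7!/4! - 7!/5! + 7!/6! - 7!/7!
= 5040 - 5040 + 2520 - 840 + 210 - 42 + 7 - 1
= 1854

1854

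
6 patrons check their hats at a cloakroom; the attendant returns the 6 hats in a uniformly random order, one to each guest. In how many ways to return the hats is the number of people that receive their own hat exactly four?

15

Choose which 4 of the 6 are fixed: C(6,4) = 15.
The other 2 form a derangement: !2 = 1.
Total: 15 × 1 = 15.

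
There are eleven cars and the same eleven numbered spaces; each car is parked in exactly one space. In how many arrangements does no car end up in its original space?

14684570

Recurrence: !11 = 10·(!10 + !9).
!11 = 10·(1334961 + 133496) = 10·1468457 = 14684570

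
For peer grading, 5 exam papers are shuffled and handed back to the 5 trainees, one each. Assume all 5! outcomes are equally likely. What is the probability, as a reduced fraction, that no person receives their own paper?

11/30

Favorable outcomes: !5 = 44.
Total outcomes: 5! = 120.
Probability = 44/120 = 11/30.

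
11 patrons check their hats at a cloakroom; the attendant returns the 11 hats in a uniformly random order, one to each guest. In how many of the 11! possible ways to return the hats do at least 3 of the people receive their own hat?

3205379

# with exactly i fixed is C(11,i)·!(11-i); sum over i=3..11:
  i=3: C(11,3)·!8 = 165·14833 = 2447445
  i=4: C(11,4)·!7 = 330·1854 = 611820
  i=5: C(11,5)·!6 = 462·265 = 122430
  i=6: C(11,6)·!5 = 462·44 = 20328
  i=7: C(11,7)·!4 = 330·9 = 2970
  i=8: C(11,8)·!3 = 165·2 = 330
  i=9: C(11,9)·!2 = 55·1 = 55
  i=10: C(11,10)·!1 = 11·0 = 0
  i=11: C(11,11)·!0 = 1·1 = 1
Total = 3205379.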